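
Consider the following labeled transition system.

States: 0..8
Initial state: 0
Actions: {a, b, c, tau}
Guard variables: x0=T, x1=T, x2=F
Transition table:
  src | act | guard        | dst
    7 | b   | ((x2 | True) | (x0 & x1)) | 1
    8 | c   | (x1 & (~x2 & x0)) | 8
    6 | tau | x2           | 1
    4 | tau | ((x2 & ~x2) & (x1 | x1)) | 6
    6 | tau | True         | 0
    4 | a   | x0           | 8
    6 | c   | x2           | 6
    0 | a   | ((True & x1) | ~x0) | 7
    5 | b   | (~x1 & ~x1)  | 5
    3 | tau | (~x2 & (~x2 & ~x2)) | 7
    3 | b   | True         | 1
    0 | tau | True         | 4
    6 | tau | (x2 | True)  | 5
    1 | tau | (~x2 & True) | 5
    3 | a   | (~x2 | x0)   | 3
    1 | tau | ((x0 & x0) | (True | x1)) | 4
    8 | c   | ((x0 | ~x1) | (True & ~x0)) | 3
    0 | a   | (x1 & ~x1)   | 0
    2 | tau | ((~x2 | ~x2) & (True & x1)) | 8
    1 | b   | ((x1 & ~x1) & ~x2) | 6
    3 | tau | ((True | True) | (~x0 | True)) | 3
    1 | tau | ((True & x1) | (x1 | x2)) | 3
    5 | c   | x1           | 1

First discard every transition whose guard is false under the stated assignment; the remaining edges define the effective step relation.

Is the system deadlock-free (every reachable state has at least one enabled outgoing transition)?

Reach set: {0,1,3,4,5,7,8}
  0: a→7  tau→4  [deg 2]
  1: tau→3  tau→4  tau→5  [deg 3]
  3: a→3  b→1  tau→3  tau→7  [deg 4]
  4: a→8  [deg 1]
  5: c→1  [deg 1]
  7: b→1  [deg 1]
  8: c→3  c→8  [deg 2]

Answer: DEADLOCK-FREE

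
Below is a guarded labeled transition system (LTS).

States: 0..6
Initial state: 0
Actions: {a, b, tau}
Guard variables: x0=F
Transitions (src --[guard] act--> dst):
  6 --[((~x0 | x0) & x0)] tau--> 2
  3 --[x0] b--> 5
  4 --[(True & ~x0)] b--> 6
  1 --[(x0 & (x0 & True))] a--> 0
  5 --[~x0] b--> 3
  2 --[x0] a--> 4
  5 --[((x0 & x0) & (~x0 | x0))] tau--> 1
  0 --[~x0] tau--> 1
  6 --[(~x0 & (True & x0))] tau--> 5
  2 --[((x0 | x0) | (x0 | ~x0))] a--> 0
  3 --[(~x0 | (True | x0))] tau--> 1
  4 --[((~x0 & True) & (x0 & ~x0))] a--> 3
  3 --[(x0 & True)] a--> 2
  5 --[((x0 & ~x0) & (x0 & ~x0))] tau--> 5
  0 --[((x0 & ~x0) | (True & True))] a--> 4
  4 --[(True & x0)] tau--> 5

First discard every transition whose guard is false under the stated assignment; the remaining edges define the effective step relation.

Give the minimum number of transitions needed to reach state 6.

BFS to 6:
  depth 0: {0}
  depth 1: {1,4}
  depth 2: {6}
depth(6)=2, e.g. a·b

Answer: 2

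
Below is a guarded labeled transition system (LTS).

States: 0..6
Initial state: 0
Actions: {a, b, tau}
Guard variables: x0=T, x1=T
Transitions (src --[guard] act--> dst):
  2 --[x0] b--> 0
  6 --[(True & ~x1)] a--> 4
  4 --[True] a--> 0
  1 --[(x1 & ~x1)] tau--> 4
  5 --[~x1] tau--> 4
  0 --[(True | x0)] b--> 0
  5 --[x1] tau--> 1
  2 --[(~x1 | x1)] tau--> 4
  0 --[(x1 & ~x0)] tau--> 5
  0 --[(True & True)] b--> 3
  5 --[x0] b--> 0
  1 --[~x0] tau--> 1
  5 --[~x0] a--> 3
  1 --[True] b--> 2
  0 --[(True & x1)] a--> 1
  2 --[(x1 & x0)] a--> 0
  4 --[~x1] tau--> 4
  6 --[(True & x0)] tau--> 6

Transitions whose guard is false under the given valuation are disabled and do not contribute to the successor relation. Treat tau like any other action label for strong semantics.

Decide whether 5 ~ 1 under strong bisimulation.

Answer: NOT BISIMILAR

Working:
Bisimulation quotient by refinement:
  P[0] = {{0,1,2,3,4,5,6}}
  P[1] = {{0},{1},{2},{3},{4},{5},{6}}
Fixed point at round 2; 7 class(es).
5∈{5}, 1∈{1}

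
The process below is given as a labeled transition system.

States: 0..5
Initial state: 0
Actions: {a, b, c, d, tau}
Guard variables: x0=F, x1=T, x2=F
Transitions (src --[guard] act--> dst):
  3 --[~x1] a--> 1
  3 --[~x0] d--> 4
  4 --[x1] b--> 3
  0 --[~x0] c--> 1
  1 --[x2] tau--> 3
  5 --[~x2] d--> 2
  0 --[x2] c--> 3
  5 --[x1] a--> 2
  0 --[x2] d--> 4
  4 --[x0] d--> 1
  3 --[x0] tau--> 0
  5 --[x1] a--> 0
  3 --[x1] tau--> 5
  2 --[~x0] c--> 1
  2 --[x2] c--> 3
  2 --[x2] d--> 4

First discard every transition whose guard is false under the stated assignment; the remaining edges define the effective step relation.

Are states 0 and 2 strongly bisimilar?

Refine partition for ~:
  P[0] = {{0,1,2,3,4,5}}
  P[1] = {{0,2},{1},{3},{4},{5}}
Fixed point at round 2; 5 class(es).
[0]={0,2}  [2]={0,2}

Answer: BISIMILAR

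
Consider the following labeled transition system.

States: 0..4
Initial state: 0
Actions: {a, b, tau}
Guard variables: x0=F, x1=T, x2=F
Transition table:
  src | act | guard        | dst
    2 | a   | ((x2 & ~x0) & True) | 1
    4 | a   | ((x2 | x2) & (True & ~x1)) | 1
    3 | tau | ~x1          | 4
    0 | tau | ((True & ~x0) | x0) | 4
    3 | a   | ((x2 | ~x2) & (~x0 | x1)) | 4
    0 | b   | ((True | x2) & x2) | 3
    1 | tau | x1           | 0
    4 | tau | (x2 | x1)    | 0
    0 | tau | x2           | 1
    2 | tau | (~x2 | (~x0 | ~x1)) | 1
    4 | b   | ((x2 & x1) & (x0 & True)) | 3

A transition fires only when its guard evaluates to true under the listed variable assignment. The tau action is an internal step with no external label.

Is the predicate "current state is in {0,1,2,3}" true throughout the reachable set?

Answer: INVARIANT VIOLATED at state 4

Trace:
Inv-set: {0,1,2,3}
Reachable = {0,4}
  0: ok
  4: outside
witness against invariant: tau → 4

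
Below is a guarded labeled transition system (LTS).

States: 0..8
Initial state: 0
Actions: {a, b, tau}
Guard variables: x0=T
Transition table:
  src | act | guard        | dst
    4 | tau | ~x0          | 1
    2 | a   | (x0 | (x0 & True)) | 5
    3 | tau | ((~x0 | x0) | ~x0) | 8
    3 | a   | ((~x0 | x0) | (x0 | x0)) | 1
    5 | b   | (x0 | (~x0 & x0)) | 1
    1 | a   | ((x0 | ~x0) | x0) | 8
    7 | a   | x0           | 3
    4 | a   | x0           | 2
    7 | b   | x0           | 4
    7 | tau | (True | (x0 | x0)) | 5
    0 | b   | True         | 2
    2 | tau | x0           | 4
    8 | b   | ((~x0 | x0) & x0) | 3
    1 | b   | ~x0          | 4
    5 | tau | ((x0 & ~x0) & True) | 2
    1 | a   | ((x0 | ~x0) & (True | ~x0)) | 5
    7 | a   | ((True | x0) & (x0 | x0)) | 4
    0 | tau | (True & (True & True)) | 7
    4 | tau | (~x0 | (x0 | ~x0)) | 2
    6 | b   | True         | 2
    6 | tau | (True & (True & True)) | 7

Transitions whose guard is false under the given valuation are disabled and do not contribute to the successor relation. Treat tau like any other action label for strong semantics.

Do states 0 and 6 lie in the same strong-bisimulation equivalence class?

Refine partition for ~:
  round 0: {{0,1,2,3,4,5,6,7,8}}
  round 1: {{0,6},{1},{2,3,4},{5,8},{7}}
  round 2: {{0,6},{1},{2},{3},{4},{5},{7},{8}}
8 equivalence class(es) (converged in 3)
[0]={0,6}  [6]={0,6}

Answer: BISIMILAR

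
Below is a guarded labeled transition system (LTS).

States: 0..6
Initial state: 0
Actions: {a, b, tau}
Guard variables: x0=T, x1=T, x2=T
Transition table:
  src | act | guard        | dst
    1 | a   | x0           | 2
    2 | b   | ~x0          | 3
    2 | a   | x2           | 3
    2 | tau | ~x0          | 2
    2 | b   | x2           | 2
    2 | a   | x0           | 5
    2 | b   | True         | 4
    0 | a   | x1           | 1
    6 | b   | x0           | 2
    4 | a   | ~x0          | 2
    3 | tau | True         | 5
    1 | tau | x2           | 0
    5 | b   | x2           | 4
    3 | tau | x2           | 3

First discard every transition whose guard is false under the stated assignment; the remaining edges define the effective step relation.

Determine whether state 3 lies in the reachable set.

Guard filter leaves 11 enabled edge(s).
depth 0: {0}
depth 1: {1}  now seen {0,1}
depth 2: {2}  now seen {0,1,2}
depth 3: {3,4,5}  now seen {0,1,2,3,4,5}
Reach set: {0,1,2,3,4,5}
Path to 3: a·a·a

Answer: REACHABLE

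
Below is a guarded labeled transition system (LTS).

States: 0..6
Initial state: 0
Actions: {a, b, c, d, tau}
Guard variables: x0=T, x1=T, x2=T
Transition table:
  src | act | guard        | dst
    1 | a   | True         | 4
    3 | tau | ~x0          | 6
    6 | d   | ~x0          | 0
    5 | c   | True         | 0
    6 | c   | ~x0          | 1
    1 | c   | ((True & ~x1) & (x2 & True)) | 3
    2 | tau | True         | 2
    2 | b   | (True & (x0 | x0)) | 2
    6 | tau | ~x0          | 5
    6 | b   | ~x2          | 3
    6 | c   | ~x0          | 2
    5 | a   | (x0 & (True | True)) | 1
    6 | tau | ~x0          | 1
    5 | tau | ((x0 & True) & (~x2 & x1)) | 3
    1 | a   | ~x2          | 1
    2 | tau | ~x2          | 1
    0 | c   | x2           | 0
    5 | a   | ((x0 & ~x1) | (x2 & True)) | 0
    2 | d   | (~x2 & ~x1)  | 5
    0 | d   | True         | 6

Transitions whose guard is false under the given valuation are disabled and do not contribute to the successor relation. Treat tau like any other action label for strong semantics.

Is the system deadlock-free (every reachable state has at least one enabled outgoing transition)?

Answer: DEADLOCK at state 6

Trace:
Reach set: {0,6}
  0: c→0  d→6  [2 exit(s)]
  6: ∅  [STUCK]
Path to 6: d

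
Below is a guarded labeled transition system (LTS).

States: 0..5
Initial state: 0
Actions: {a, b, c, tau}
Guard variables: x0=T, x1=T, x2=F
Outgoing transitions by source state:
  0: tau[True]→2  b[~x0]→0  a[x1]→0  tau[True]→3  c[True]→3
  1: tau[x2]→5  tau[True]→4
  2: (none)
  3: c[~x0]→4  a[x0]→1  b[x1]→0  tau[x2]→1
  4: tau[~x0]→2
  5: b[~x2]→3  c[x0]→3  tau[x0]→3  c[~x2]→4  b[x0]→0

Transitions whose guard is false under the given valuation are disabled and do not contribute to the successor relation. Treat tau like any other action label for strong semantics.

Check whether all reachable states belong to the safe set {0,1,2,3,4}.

Answer: INVARIANT HOLDS

Working:
Allowed set {0,1,2,3,4}
Reach set: {0,1,2,3,4}
  0: safe
  1: safe
  2: safe
  3: safe
  4: safe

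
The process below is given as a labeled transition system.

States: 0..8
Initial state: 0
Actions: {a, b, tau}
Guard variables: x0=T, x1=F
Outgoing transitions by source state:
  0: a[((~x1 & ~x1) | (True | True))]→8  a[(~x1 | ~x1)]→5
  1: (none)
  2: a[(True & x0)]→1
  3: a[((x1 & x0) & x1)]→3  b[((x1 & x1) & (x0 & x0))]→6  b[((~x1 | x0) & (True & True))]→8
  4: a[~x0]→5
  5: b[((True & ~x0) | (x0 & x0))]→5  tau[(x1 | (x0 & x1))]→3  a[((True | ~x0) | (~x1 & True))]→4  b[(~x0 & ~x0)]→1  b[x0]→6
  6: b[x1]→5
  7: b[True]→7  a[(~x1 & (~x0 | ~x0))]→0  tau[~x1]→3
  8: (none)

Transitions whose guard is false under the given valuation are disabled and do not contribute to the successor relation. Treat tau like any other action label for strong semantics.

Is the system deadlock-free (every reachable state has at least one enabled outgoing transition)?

R = {0,4,5,6,8}
  0: a→5  a→8  [2 exit(s)]
  4: ∅  [deadlock]
  5: a→4  b→5  b→6  [3 exit(s)]
  6: ∅  [deadlock]
  8: ∅  [deadlock]
witness 4: a·a

Answer: DEADLOCK at state 4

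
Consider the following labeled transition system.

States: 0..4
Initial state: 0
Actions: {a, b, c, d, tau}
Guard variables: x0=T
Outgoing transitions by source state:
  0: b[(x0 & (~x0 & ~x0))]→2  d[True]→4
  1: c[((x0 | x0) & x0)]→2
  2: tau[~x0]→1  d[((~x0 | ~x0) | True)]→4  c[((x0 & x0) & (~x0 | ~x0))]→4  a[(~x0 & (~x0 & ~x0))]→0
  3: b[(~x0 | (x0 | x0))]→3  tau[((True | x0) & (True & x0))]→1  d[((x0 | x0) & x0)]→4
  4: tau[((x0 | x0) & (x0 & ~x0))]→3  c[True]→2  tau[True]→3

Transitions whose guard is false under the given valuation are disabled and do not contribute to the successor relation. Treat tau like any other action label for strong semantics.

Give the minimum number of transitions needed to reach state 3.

Breadth-first toward 3:
  L0 = {0}
  L1 = {4}
  L2 = {2,3}
depth(3)=2, e.g. d·tau

Answer: 2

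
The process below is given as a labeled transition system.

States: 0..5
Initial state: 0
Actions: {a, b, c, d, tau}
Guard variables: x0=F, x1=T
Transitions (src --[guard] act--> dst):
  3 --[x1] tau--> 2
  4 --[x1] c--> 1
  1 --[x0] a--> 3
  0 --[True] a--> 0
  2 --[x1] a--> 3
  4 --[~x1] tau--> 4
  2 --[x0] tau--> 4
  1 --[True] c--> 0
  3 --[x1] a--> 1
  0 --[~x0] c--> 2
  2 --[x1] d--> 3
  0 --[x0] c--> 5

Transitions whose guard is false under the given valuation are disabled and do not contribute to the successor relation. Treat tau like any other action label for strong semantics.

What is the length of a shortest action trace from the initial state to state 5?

Answer: UNREACHABLE

Analysis:
Breadth-first toward 5:
  Layer 0: {0}
  Layer 1: {2}
  Layer 2: {3}
  Layer 3: {1}
5 never appears.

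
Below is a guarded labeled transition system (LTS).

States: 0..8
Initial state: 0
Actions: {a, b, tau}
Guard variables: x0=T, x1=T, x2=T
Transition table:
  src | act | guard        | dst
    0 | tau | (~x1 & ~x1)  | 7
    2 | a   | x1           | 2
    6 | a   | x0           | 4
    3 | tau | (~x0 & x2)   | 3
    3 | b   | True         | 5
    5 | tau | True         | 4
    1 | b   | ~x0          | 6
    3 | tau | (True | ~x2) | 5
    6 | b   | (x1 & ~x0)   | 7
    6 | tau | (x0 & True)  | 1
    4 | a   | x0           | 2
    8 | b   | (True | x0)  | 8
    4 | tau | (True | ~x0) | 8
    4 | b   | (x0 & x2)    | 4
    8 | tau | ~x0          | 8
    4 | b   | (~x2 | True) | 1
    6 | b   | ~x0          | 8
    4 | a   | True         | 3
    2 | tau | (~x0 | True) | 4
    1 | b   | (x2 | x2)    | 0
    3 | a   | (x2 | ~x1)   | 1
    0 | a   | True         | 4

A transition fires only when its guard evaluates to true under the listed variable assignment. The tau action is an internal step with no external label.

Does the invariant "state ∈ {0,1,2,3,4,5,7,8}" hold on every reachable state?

Allowed set {0,1,2,3,4,5,7,8}
R = {0,1,2,3,4,5,8}
  0: safe
  1: safe
  2: safe
  3: safe
  4: safe
  5: safe
  8: safe

Answer: INVARIANT HOLDS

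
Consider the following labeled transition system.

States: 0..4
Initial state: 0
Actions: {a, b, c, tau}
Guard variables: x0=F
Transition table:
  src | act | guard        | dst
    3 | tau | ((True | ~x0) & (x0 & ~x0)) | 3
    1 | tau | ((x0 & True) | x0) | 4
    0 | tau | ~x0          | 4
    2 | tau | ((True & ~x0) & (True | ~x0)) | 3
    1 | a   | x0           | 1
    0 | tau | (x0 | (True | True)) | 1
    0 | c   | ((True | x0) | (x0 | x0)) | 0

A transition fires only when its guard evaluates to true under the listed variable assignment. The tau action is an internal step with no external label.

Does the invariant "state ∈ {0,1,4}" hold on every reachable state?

Safe = {0,1,4}
Reachable = {0,1,4}
  0: ok
  1: ok
  4: ok

Answer: INVARIANT HOLDS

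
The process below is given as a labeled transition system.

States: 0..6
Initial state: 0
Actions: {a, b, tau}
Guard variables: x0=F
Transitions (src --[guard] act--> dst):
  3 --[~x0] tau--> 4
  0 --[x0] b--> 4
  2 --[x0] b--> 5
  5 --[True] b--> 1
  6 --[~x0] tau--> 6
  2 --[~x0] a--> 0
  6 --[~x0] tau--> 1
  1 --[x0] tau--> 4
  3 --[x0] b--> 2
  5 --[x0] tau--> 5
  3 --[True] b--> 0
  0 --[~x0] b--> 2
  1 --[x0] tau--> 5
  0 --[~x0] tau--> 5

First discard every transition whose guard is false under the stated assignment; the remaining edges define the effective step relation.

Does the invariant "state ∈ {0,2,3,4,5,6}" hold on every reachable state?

Inv-set: {0,2,3,4,5,6}
Reach set: {0,1,2,5}
  0: ok
  1: outside
  2: ok
  5: ok
witness against invariant: tau·b → 1

Answer: INVARIANT VIOLATED at state 1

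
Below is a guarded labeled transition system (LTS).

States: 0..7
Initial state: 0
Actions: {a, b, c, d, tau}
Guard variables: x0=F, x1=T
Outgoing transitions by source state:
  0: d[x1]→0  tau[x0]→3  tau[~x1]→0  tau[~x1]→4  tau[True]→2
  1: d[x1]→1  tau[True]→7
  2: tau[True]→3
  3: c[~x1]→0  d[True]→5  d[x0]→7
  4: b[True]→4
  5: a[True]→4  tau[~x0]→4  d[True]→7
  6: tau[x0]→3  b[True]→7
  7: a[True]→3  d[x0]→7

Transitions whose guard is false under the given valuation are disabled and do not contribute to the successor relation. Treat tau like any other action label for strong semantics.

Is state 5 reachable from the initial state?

Answer: REACHABLE

Analysis:
12 transition(s) survive guard evaluation.
depth 0: {0}
depth 1: {2}  now seen {0,2}
depth 2: {3}  now seen {0,2,3}
depth 3: {5}  now seen {0,2,3,5}
depth 4: {4,7}  now seen {0,2,3,4,5,7}
R = {0,2,3,4,5,7}
Path to 5: tau·tau·d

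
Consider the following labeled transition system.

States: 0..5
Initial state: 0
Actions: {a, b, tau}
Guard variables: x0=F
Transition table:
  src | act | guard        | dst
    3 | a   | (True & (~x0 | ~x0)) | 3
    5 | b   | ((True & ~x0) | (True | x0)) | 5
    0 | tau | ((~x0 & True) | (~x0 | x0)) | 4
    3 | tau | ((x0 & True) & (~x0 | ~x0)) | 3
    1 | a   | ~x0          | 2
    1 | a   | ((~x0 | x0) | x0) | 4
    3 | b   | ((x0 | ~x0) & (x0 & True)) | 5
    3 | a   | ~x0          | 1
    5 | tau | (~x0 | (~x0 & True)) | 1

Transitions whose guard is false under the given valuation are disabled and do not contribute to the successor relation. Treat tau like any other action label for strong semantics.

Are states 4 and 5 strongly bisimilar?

Answer: NOT BISIMILAR

Analysis:
Refine partition for ~:
  round 0: {{0,1,2,3,4,5}}
  round 1: {{0},{1,3},{2,4},{5}}
  round 2: {{0},{1},{2,4},{3},{5}}
stable after 3 split(s): 5 block(s)
[4]={2,4}  [5]={5}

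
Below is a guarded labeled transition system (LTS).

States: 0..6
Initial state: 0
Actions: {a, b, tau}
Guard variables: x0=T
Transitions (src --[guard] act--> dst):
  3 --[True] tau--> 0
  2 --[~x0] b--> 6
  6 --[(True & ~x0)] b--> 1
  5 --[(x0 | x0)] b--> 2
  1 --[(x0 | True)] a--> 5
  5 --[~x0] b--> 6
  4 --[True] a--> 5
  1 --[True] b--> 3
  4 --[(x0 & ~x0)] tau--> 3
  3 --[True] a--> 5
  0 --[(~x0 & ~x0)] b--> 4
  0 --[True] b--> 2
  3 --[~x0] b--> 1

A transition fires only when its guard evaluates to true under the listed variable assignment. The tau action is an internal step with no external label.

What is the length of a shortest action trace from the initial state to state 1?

BFS to 1:
  depth 0: {0}
  depth 1: {2}
1 never appears.

Answer: UNREACHABLE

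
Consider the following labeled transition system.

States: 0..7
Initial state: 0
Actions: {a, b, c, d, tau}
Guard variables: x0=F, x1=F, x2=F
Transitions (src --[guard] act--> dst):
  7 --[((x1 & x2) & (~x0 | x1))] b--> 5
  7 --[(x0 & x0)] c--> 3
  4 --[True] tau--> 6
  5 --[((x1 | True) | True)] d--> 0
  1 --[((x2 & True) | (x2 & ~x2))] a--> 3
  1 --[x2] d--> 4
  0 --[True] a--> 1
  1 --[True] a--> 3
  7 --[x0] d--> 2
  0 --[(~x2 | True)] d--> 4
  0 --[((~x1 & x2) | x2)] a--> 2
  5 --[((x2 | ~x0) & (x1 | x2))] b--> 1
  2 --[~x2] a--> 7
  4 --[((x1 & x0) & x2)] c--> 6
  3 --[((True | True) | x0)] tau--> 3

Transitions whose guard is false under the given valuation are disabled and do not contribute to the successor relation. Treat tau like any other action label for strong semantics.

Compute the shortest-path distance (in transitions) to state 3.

Answer: 2

Working:
Layered search for 3:
  Layer 0: {0}
  Layer 1: {1,4}
  Layer 2: {3,6}
depth(3)=2, e.g. a·a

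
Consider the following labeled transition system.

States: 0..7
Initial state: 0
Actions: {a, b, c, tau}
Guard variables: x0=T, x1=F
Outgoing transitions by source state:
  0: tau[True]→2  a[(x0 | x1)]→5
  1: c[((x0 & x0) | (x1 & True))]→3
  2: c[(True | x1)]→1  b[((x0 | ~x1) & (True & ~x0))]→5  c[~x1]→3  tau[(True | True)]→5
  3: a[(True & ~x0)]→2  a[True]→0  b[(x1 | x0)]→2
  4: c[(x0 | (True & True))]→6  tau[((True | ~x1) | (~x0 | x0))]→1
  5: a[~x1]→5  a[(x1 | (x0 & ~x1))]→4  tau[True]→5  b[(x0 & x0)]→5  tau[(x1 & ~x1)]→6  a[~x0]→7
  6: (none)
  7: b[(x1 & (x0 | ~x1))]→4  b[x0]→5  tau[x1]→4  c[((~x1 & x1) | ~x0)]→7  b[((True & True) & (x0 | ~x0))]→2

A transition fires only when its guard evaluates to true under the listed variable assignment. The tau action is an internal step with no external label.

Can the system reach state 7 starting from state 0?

Answer: UNREACHABLE

Working:
16 transition(s) survive guard evaluation.
depth 0: {0}
depth 1: {2,5}  cumulative {0,2,5}
depth 2: {1,3,4}  cumulative {0,1,2,3,4,5}
depth 3: {6}  cumulative {0,1,2,3,4,5,6}
Reach set: {0,1,2,3,4,5,6}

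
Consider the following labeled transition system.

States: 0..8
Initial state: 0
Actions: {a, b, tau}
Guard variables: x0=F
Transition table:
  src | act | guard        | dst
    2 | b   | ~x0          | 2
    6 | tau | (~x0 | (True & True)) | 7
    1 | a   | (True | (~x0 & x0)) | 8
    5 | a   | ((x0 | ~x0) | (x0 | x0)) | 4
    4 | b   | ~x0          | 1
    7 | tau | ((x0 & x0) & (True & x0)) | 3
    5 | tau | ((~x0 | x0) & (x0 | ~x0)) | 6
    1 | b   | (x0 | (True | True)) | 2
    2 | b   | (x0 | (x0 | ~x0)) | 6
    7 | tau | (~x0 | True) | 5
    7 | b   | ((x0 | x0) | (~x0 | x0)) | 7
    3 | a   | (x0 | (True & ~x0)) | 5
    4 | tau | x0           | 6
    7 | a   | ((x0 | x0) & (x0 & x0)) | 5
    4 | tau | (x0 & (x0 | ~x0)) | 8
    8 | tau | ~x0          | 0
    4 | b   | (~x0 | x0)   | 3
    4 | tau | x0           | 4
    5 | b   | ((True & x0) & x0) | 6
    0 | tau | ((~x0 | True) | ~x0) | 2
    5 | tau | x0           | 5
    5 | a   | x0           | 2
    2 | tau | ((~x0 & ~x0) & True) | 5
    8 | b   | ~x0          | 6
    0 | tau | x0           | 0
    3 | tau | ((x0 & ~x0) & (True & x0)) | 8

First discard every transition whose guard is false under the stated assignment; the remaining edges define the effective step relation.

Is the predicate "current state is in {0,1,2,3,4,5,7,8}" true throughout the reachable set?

Safe = {0,1,2,3,4,5,7,8}
R = {0,1,2,3,4,5,6,7,8}
  0: safe
  1: safe
  2: safe
  3: safe
  4: safe
  5: safe
  6: VIOLATES
  7: safe
  8: safe
counterexample path to 6: tau·b

Answer: INVARIANT VIOLATED at state 6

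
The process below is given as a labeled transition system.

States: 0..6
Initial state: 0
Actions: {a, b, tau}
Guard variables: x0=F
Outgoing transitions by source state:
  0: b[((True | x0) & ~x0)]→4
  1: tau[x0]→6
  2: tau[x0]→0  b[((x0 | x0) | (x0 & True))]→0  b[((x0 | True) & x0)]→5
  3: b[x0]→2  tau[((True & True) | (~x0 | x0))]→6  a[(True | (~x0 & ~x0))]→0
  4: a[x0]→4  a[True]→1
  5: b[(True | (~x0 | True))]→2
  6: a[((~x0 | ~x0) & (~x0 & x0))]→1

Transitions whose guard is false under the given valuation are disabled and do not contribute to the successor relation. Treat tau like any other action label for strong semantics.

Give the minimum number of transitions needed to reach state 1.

Layered search for 1:
  L0 = {0}
  L1 = {4}
  L2 = {1}
first hit 1 at d=2 via b·a

Answer: 2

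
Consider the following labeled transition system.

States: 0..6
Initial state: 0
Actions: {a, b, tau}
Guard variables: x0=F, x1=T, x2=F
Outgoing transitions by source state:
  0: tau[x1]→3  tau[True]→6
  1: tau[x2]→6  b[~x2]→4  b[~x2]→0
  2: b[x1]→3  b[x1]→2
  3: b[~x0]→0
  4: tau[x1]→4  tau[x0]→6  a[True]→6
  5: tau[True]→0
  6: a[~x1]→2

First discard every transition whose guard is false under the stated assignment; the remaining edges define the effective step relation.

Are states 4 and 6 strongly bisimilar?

Bisimulation quotient by refinement:
  round 0: {{0,1,2,3,4,5,6}}
  round 1: {{0,5},{1,2,3},{4},{6}}
  round 2: {{0},{1},{2},{3},{4},{5},{6}}
Fixed point at round 3; 7 class(es).
[4]={4}  [6]={6}

Answer: NOT BISIMILAR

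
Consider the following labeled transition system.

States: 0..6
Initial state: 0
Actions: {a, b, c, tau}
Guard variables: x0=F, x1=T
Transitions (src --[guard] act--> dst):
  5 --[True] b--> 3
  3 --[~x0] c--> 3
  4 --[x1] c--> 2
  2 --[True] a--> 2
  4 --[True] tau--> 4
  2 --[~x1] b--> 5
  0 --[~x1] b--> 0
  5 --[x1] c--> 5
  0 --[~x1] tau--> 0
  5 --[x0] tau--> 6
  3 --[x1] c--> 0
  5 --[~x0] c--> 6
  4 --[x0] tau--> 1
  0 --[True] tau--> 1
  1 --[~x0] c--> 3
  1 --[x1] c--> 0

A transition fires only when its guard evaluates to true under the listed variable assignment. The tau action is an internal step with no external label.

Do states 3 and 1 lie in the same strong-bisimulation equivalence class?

Answer: BISIMILAR

Trace:
Bisimulation quotient by refinement:
  round 0: {{0,1,2,3,4,5,6}}
  round 1: {{0},{1,3},{2},{4},{5},{6}}
6 equivalence class(es) (converged in 2)
3∈{1,3}, 1∈{1,3}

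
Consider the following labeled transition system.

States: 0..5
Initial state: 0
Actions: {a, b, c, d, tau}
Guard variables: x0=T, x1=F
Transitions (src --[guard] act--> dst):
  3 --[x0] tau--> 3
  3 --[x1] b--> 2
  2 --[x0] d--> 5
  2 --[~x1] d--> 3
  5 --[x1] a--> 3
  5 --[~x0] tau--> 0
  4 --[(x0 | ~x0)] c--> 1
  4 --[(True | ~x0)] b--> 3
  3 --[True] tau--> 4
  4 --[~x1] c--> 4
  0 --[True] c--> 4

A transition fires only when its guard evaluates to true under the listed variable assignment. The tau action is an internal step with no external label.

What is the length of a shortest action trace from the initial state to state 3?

BFS to 3:
  depth 0: {0}
  depth 1: {4}
  depth 2: {1,3}
depth(3)=2, e.g. c·b

Answer: 2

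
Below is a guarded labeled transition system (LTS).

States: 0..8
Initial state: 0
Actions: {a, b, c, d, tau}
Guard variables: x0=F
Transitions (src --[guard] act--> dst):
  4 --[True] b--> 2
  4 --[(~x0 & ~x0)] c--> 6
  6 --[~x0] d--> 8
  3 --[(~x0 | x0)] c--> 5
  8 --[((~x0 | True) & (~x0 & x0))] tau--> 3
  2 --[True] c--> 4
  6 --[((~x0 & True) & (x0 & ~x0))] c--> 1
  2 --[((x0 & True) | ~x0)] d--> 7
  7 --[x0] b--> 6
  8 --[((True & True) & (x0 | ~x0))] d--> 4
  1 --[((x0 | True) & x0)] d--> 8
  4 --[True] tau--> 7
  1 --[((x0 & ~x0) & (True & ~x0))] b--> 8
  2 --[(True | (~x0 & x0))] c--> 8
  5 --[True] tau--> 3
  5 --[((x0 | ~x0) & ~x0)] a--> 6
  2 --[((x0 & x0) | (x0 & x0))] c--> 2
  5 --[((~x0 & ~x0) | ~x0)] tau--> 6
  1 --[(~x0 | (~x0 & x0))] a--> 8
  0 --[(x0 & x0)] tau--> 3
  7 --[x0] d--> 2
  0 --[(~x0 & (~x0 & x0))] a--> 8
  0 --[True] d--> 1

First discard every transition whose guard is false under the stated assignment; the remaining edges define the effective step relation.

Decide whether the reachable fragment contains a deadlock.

Answer: DEADLOCK at state 7

Analysis:
R = {0,1,2,4,6,7,8}
  0: d→1  [1 exit(s)]
  1: a→8  [1 exit(s)]
  2: c→4  c→8  d→7  [3 exit(s)]
  4: b→2  c→6  tau→7  [3 exit(s)]
  6: d→8  [1 exit(s)]
  7: ∅  [STUCK]
  8: d→4  [1 exit(s)]
Path to 7: d·a·d·tau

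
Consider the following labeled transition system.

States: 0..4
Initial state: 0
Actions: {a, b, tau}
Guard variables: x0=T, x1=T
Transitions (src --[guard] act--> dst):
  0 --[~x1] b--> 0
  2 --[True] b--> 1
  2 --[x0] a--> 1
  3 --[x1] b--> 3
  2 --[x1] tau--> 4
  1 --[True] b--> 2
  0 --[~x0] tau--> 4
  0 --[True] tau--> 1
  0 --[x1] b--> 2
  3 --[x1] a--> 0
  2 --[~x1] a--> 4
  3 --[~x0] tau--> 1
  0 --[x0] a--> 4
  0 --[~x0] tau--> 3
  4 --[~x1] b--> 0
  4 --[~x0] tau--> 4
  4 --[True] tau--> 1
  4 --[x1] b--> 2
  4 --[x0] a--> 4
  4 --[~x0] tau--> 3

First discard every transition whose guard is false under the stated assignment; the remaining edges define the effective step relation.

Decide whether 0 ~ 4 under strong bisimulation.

Answer: BISIMILAR

Analysis:
Bisimulation quotient by refinement:
  π0 = {{0,1,2,3,4}}
  π1 = {{0,2,4},{1},{3}}
  π2 = {{0,4},{1},{2},{3}}
Fixed point at round 3; 4 class(es).
class of 0: {0,4}; class of 4: {0,4}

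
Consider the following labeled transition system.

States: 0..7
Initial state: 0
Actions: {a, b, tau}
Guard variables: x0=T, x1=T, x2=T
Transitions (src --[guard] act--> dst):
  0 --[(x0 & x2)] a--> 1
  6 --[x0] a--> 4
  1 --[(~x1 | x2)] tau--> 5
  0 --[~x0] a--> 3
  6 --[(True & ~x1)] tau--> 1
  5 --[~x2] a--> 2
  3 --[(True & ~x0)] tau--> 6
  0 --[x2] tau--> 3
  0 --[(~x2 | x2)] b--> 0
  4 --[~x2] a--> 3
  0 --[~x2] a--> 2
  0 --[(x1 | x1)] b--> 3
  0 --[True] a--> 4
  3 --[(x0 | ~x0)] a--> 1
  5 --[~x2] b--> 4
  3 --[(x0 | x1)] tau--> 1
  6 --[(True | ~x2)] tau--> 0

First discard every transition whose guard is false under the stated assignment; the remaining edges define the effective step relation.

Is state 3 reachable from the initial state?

Answer: REACHABLE

Trace:
Guard filter leaves 10 enabled edge(s).
Layer 0: {0}
Layer 1: {1,3,4}  now seen {0,1,3,4}
Layer 2: {5}  now seen {0,1,3,4,5}
R = {0,1,3,4,5}
trace reaching 3: tau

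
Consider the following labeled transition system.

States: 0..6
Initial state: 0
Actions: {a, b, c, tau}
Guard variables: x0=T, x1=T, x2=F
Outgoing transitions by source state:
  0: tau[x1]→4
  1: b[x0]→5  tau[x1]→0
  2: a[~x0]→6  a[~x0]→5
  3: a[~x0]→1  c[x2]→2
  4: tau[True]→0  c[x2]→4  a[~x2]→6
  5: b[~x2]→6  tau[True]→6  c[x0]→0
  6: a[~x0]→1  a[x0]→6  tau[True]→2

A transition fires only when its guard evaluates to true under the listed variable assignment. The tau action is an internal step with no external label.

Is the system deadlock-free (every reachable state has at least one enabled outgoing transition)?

Answer: DEADLOCK at state 2

Analysis:
R = {0,2,4,6}
  0: tau→4  [1 out]
  2: ∅  [no exit]
  4: a→6  tau→0  [2 out]
  6: a→6  tau→2  [2 out]
trace reaching 2: tau·a·tau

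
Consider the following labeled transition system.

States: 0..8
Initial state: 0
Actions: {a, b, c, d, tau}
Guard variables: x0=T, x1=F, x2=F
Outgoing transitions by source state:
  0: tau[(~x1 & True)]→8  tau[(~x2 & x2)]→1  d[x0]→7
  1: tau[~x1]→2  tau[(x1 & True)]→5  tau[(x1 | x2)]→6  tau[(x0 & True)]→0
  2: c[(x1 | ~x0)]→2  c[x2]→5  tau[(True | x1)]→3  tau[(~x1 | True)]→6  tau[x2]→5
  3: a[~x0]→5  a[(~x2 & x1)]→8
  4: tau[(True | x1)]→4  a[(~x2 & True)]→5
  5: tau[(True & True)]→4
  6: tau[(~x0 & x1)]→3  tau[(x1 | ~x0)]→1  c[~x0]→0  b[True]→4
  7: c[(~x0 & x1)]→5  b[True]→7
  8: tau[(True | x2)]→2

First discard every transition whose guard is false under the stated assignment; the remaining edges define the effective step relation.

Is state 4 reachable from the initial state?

Answer: REACHABLE

Analysis:
After dropping false guards: 12 live edges.
L0 = {0}
L1 = {7,8}  now seen {0,7,8}
L2 = {2}  now seen {0,2,7,8}
L3 = {3,6}  now seen {0,2,3,6,7,8}
L4 = {4}  now seen {0,2,3,4,6,7,8}
L5 = {5}  now seen {0,2,3,4,5,6,7,8}
Reachable = {0,2,3,4,5,6,7,8}
trace reaching 4: tau·tau·tau·b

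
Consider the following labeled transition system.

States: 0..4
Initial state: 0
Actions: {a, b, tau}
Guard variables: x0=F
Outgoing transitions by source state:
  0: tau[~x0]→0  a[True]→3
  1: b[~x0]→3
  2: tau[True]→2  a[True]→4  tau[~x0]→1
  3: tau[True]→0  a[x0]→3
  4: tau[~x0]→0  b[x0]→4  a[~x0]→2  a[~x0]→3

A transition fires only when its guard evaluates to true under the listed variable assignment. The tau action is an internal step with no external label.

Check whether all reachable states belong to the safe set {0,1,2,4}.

Inv-set: {0,1,2,4}
R = {0,3}
  0: ok
  3: outside
witness against invariant: a → 3

Answer: INVARIANT VIOLATED at state 3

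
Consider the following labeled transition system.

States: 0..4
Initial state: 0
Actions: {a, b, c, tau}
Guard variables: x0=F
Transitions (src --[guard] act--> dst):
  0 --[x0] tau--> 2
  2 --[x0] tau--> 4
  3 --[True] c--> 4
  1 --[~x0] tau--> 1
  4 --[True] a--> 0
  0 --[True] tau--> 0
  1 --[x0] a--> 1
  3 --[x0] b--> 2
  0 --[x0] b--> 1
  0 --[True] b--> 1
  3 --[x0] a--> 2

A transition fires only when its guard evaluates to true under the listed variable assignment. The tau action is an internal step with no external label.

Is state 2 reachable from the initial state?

Answer: UNREACHABLE

Working:
5 transition(s) survive guard evaluation.
L0 = {0}
L1 = {1}  cumulative {0,1}
R = {0,1}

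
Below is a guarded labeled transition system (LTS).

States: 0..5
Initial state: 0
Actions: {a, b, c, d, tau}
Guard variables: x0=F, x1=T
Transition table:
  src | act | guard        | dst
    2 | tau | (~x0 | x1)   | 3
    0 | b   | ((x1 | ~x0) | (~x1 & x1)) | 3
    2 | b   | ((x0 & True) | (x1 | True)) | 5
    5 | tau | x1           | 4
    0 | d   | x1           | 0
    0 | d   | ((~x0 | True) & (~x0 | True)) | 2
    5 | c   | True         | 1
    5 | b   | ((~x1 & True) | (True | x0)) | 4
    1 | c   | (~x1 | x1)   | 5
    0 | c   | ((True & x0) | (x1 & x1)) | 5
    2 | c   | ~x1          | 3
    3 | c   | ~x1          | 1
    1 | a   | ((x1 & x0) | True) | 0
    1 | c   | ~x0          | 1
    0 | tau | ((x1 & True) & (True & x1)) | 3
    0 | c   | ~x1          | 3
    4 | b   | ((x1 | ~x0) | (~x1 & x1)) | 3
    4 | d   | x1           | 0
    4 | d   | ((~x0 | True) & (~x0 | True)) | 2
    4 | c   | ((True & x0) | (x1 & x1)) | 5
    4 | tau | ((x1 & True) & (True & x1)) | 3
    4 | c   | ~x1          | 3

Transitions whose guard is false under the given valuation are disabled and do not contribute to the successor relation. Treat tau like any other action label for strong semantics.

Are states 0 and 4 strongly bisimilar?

Compute ~ classes (split until stable):
  P[0] = {{0,1,2,3,4,5}}
  P[1] = {{0,4},{1},{2},{3},{5}}
stable after 2 split(s): 5 block(s)
[0]={0,4}  [4]={0,4}

Answer: BISIMILAR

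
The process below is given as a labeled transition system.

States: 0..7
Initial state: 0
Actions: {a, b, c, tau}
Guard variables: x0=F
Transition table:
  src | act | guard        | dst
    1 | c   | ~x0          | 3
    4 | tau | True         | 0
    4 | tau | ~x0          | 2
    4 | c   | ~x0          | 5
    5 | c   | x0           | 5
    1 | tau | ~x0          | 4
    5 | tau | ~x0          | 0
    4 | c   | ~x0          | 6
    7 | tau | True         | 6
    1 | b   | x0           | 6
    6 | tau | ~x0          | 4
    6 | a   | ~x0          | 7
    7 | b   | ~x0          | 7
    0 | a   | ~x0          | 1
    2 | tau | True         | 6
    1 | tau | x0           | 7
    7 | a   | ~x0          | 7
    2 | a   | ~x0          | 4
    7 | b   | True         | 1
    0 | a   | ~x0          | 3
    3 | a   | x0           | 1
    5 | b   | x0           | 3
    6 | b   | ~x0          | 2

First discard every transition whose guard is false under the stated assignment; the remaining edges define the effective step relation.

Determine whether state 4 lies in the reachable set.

Answer: REACHABLE

Trace:
After dropping false guards: 18 live edges.
depth 0: {0}
depth 1: {1,3}  now seen {0,1,3}
depth 2: {4}  now seen {0,1,3,4}
depth 3: {2,5,6}  now seen {0,1,2,3,4,5,6}
depth 4: {7}  now seen {0,1,2,3,4,5,6,7}
R = {0,1,2,3,4,5,6,7}
Path to 4: a·tau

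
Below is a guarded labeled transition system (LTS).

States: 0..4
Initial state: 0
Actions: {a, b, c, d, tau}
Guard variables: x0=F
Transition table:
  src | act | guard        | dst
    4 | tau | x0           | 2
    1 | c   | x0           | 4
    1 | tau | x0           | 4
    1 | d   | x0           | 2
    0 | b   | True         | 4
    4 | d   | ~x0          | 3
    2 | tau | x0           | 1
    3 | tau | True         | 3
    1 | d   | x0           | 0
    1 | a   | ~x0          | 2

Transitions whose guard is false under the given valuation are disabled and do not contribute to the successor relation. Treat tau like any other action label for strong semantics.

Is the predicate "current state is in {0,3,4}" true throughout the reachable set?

Answer: INVARIANT HOLDS

Analysis:
Inv-set: {0,3,4}
Reach set: {0,3,4}
  0: ✓
  3: ✓
  4: ✓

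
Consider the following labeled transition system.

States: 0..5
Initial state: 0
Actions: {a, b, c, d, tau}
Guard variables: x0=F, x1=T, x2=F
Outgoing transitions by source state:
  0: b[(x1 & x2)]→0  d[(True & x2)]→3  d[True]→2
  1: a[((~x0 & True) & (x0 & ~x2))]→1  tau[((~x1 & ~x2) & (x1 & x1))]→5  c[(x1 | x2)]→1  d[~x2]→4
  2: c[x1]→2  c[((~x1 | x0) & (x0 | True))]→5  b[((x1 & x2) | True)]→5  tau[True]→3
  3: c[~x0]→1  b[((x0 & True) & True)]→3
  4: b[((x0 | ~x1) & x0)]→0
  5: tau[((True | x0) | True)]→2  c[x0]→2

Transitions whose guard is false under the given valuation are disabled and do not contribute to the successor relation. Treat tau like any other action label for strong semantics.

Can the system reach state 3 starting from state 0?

8 transition(s) survive guard evaluation.
depth 0: {0}
depth 1: {2}  total {0,2}
depth 2: {3,5}  total {0,2,3,5}
depth 3: {1}  total {0,1,2,3,5}
depth 4: {4}  total {0,1,2,3,4,5}
Reachable = {0,1,2,3,4,5}
trace reaching 3: d·tau

Answer: REACHABLE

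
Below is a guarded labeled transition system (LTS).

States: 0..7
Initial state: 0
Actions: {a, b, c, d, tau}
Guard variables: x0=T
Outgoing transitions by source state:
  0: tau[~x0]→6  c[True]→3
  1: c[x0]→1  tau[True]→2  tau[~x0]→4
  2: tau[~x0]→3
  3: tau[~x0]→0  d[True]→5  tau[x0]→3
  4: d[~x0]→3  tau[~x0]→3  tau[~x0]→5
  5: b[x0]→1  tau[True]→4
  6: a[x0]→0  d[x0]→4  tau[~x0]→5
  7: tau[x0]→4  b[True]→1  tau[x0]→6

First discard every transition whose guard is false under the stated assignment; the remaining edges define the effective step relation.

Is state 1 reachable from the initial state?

After dropping false guards: 12 live edges.
depth 0: {0}
depth 1: {3}  now seen {0,3}
depth 2: {5}  now seen {0,3,5}
depth 3: {1,4}  now seen {0,1,3,4,5}
depth 4: {2}  now seen {0,1,2,3,4,5}
Reach set: {0,1,2,3,4,5}
witness 1: c·d·b

Answer: REACHABLE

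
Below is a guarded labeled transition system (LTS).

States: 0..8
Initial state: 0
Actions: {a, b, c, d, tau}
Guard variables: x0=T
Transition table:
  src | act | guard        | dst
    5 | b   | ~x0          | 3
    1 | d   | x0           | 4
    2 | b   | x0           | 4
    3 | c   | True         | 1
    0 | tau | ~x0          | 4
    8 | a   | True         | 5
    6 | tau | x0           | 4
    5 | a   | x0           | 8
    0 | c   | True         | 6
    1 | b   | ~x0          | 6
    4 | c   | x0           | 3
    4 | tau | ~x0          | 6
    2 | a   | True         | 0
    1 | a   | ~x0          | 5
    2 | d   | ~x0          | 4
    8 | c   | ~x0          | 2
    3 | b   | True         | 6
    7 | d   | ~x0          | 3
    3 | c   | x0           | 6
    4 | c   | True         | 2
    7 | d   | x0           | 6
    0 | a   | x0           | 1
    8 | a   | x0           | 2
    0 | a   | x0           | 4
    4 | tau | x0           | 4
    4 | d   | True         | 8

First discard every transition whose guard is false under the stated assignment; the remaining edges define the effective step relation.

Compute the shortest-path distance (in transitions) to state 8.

Answer: 2

Trace:
BFS to 8:
  Layer 0: {0}
  Layer 1: {1,4,6}
  Layer 2: {2,3,8}
first hit 8 at d=2 via a·d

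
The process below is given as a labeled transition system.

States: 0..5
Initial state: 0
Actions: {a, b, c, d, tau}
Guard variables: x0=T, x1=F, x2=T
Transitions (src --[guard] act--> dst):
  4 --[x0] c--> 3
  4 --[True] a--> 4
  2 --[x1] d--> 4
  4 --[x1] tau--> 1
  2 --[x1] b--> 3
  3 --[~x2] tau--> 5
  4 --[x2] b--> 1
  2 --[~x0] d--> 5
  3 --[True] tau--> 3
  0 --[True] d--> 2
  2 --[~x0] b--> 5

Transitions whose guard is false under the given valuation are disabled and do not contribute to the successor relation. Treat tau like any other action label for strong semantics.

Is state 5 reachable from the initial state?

Answer: UNREACHABLE

Trace:
5 transition(s) survive guard evaluation.
Layer 0: {0}
Layer 1: {2}  total {0,2}
Reachable = {0,2}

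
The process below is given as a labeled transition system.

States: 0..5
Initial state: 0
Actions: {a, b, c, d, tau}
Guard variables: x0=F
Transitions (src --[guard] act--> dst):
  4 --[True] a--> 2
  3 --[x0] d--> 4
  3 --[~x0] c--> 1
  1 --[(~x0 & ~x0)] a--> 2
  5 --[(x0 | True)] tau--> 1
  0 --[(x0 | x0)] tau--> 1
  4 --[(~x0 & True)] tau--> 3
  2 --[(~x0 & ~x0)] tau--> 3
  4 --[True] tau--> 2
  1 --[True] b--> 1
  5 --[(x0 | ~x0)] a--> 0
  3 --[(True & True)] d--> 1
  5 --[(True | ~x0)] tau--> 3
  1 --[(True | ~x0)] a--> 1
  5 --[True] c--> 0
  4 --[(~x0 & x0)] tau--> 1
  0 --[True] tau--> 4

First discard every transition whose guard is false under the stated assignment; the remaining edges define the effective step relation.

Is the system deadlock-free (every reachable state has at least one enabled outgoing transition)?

Reachable = {0,1,2,3,4}
  0: tau→4  [deg 1]
  1: a→1  a→2  b→1  [deg 3]
  2: tau→3  [deg 1]
  3: c→1  d→1  [deg 2]
  4: a→2  tau→2  tau→3  [deg 3]

Answer: DEADLOCK-FREE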